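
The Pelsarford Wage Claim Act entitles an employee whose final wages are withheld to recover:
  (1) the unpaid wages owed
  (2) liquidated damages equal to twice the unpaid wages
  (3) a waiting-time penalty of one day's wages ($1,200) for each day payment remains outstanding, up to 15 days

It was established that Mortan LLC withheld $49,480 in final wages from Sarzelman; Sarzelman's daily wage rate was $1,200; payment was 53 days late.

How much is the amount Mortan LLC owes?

Doubled: 2 × $49,480 = $98,960
Penalty days: min(53, 15) = 15
Waiting-time penalty: 15 × $1,200 = $18,000
Total award: $49,480 + $98,960 + $18,000 = $166,440

$166,440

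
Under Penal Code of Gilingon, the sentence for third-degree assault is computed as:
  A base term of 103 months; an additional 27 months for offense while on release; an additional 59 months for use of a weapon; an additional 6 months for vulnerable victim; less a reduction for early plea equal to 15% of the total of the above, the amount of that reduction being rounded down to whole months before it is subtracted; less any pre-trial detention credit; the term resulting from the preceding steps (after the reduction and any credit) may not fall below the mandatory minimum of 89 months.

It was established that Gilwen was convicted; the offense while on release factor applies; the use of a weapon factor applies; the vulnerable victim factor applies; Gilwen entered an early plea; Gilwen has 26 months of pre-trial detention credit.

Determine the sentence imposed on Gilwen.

140 months

Offense while on release enhancement: +27 months
Use of a weapon enhancement: +59 months
Vulnerable victim enhancement: +6 months
Adjusted term: 103 months + 27 months + 59 months + 6 months = 195 months
Early plea reduction: 15% of 195 months = 29 months (rounded down)
After reduction: 195 − 29 = 166 months
Less pre-trial detention credit: 166 months − 26 months = 140 months
Minimum 89 months: 140 months meets the minimum, no increase.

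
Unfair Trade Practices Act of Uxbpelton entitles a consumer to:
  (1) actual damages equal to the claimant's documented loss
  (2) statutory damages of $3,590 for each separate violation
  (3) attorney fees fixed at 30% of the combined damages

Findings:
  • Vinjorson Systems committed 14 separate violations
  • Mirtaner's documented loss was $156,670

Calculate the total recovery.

$269,009

Statutory damages: 14 × $3,590 = $50,260
Combined damages: $156,670 + $50,260 = $206,930
Attorney fees: 30% of $206,930 = $62,079
Total recovery: $206,930 + $62,079 = $269,009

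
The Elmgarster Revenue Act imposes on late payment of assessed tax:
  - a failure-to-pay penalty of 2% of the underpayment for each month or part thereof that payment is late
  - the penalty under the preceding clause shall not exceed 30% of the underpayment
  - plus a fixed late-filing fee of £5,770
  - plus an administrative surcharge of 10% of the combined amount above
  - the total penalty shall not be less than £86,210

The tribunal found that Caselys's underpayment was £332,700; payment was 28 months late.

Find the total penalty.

£116,138

Accrued rate: 2% × 28 = 56%, capped at 30% → 30%
Failure-to-pay penalty: 30% of £332,700 = £99,810
Penalty before surcharge: £99,810 + £5,770 = £105,580
Administrative surcharge: 10% of £105,580 = £10,558
Total penalty: £105,580 + £10,558 = £116,138
Minimum £86,210: £116,138 meets the minimum, no increase.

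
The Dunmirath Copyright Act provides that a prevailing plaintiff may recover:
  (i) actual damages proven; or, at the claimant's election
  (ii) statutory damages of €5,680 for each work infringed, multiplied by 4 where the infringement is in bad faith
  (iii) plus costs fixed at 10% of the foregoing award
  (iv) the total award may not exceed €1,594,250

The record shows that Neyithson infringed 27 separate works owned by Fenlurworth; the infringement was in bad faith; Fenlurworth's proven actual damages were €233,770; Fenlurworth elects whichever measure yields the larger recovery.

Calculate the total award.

€674,784

Statutory damages: 27 × €5,680 = €153,360
Multiplied by 4: 4 × €153,360 = €613,440
Greater of actual damages (€233,770) or enhanced statutory damages (€613,440): €613,440
Costs: 10% of €613,440 = €61,344
Award plus costs: €613,440 + €61,344 = €674,784
Cap at €1,594,250: €674,784 is within the cap, no reduction.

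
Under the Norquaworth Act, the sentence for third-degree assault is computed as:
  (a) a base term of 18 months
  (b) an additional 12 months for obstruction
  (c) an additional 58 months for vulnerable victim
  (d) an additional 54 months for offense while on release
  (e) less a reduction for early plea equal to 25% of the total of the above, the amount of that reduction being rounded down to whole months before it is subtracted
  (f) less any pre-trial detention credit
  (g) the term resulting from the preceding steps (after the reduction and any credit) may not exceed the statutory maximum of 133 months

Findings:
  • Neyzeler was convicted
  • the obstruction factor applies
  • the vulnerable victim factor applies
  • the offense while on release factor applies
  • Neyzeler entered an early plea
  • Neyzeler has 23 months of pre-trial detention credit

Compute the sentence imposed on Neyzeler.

Obstruction enhancement: +12 months
Vulnerable victim enhancement: +58 months
Offense while on release enhancement: +54 months
Adjusted term: 18 months + 12 months + 58 months + 54 months = 142 months
Early plea reduction: 25% of 142 months = 35 months (rounded down)
After reduction: 142 − 35 = 107 months
Less pre-trial detention credit: 107 months − 23 months = 84 months
Cap at 133 months: 84 months is within the cap, no reduction.

Sentence: 84 months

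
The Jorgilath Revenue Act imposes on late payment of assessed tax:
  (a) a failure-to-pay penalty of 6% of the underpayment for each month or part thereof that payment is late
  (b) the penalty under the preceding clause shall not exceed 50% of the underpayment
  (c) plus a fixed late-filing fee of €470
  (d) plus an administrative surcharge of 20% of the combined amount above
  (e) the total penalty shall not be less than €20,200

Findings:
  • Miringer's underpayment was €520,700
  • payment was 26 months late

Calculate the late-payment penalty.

Accrued rate: 6% × 26 = 156%, capped at 50% → 50%
Failure-to-pay penalty: 50% of €520,700 = €260,350
Penalty before surcharge: €260,350 + €470 = €260,820
Administrative surcharge: 20% of €260,820 = €52,164
Total penalty: €260,820 + €52,164 = €312,984
Minimum €20,200: €312,984 meets the minimum, no increase.

€312,984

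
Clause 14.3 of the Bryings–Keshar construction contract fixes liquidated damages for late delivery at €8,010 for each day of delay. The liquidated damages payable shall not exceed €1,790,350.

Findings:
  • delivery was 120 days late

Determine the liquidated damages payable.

Per-day damages: 120 × €8,010 = €961,200
Cap at €1,790,350: €961,200 is within the cap, no reduction.

€961,200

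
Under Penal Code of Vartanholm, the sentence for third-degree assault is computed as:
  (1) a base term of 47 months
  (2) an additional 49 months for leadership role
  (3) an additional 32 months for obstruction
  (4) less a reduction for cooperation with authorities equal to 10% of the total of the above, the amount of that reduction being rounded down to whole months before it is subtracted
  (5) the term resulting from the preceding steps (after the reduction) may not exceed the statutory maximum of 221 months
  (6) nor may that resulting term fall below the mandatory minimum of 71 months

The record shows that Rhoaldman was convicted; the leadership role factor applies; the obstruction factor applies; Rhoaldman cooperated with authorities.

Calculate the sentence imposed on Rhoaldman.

116 months

Leadership role enhancement: +49 months
Obstruction enhancement: +32 months
Adjusted term: 47 months + 49 months + 32 months = 128 months
Cooperation with authorities reduction: 10% of 128 months = 12 months (rounded down)
After reduction: 128 − 12 = 116 months
Cap at 221 months: 116 months is within the cap, no reduction.
Minimum 71 months: 116 months meets the minimum, no increase.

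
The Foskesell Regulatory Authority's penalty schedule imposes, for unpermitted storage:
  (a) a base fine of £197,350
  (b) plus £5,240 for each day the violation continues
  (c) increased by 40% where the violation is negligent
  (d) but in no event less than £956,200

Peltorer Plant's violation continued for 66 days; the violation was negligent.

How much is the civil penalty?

Per-day component: 66 × £5,240 = £345,840
Base plus per-day: £197,350 + £345,840 = £543,190
Enhancement: 40% of £543,190 = £217,276
Enhanced fine: £543,190 + £217,276 = £760,466
Minimum £956,200: £760,466 is below the minimum → £956,200

Civil penalty: £956,200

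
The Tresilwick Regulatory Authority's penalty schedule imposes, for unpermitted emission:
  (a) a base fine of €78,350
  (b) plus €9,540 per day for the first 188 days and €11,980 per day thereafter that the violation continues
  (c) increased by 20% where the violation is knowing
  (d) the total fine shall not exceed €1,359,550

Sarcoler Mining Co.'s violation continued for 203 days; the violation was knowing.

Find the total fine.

First 188 days: 188 × €9,540 = €1,793,520
Remaining days: (203 − 188) × €11,980 = €179,700
Per-day component: €1,793,520 + €179,700 = €1,973,220
Base plus per-day: €78,350 + €1,973,220 = €2,051,570
Enhancement: 20% of €2,051,570 = €410,314
Enhanced fine: €2,051,570 + €410,314 = €2,461,884
Cap at €1,359,550: €2,461,884 exceeds the cap → €1,359,550

€1,359,550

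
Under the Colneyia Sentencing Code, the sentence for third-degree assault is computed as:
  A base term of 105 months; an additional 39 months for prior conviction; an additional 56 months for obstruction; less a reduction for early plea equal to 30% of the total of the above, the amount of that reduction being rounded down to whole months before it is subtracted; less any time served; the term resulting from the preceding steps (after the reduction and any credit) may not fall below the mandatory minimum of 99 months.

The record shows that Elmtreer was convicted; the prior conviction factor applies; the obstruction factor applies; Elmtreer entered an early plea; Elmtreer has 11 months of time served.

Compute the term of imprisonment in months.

129 months

Prior conviction enhancement: +39 months
Obstruction enhancement: +56 months
Adjusted term: 105 months + 39 months + 56 months = 200 months
Early plea reduction: 30% of 200 months = 60 months (rounded down)
After reduction: 200 − 60 = 140 months
Less time served: 140 months − 11 months = 129 months
Minimum 99 months: 129 months meets the minimum, no increase.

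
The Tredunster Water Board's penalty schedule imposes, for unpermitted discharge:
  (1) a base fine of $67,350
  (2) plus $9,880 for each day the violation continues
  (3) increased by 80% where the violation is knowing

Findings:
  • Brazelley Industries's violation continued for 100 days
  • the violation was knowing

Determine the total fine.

Per-day component: 100 × $9,880 = $988,000
Base plus per-day: $67,350 + $988,000 = $1,055,350
Enhancement: 80% of $1,055,350 = $844,280
Enhanced fine: $1,055,350 + $844,280 = $1,899,630

Civil penalty: $1,899,630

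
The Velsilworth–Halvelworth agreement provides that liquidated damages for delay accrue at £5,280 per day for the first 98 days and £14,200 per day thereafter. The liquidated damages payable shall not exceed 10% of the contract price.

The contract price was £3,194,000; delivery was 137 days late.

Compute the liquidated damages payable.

First 98 days: 98 × £5,280 = £517,440
Remaining days: (137 − 98) × £14,200 = £553,800
Accrued per-day damages: £517,440 + £553,800 = £1,071,240
Cap: 10% of £3,194,000 = £319,400
Cap at £319,400: £1,071,240 exceeds the cap → £319,400

£319,400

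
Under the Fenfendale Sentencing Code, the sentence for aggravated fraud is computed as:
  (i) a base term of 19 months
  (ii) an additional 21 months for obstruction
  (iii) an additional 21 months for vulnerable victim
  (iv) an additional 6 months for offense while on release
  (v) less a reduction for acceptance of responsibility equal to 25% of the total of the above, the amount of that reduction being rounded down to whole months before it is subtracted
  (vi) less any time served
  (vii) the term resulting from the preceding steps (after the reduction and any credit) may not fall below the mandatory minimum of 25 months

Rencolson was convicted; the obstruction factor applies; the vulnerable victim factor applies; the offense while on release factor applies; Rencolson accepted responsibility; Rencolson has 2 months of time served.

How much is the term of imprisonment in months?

49 months

Obstruction enhancement: +21 months
Vulnerable victim enhancement: +21 months
Offense while on release enhancement: +6 months
Adjusted term: 19 months + 21 months + 21 months + 6 months = 67 months
Acceptance of responsibility reduction: 25% of 67 months = 16 months (rounded down)
After reduction: 67 − 16 = 51 months
Less time served: 51 months − 2 months = 49 months
Minimum 25 months: 49 months meets the minimum, no increase.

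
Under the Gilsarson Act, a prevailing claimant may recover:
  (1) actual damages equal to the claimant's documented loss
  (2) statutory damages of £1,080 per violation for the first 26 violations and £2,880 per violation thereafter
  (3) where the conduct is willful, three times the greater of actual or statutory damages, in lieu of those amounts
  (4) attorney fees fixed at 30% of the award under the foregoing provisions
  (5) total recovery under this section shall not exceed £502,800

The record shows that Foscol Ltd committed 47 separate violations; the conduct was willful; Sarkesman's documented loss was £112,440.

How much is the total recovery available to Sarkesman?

First 26 violations: 26 × £1,080 = £28,080
Remaining violations: (47 − 26) × £2,880 = £60,480
Statutory damages: £28,080 + £60,480 = £88,560
Greater of actual damages (£112,440) or statutory damages (£88,560): £112,440
Trebled: 3 × £112,440 = £337,320
Attorney fees: 30% of £337,320 = £101,196
Total before cap: £337,320 + £101,196 = £438,516
Cap at £502,800: £438,516 is within the cap, no reduction.

Total recovery: £438,516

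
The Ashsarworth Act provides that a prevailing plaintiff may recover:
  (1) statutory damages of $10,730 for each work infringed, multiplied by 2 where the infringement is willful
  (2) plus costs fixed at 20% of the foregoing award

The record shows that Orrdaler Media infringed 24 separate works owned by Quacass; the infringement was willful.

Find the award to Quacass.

Statutory damages: 24 × $10,730 = $257,520
Doubled: 2 × $257,520 = $515,040
Costs: 20% of $515,040 = $103,008
Award plus costs: $515,040 + $103,008 = $618,048

$618,048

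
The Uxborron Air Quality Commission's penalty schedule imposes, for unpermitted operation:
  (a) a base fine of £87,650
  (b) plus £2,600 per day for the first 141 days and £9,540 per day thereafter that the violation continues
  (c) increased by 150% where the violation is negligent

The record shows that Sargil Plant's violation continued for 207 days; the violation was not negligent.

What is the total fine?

£1,083,890

First 141 days: 141 × £2,600 = £366,600
Remaining days: (207 − 141) × £9,540 = £629,640
Per-day component: £366,600 + £629,640 = £996,240
Base plus per-day: £87,650 + £996,240 = £1,083,890
The violation was not negligent: no 150% increase.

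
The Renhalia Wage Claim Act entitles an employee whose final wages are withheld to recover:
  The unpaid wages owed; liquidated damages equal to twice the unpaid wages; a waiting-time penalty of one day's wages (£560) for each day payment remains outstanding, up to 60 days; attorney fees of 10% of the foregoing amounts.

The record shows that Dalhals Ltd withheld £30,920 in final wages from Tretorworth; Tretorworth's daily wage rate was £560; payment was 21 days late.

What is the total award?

Doubled: 2 × £30,920 = £61,840
Penalty days: min(21, 60) = 21
Waiting-time penalty: 21 × £560 = £11,760
Subtotal: £30,920 + £61,840 + £11,760 = £104,520
Attorney fees: 10% of £104,520 = £10,452
Total award: £104,520 + £10,452 = £114,972

£114,972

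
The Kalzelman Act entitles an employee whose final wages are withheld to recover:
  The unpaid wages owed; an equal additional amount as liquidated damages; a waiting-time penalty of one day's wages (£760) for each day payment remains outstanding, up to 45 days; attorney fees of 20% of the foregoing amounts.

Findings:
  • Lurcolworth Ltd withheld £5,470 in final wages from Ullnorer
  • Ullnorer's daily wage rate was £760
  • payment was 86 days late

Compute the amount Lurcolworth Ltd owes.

£54,168

Liquidated damages (equal amount): £5,470
Penalty days: min(86, 45) = 45
Waiting-time penalty: 45 × £760 = £34,200
Subtotal: £5,470 + £5,470 + £34,200 = £45,140
Attorney fees: 20% of £45,140 = £9,028
Total award: £45,140 + £9,028 = £54,168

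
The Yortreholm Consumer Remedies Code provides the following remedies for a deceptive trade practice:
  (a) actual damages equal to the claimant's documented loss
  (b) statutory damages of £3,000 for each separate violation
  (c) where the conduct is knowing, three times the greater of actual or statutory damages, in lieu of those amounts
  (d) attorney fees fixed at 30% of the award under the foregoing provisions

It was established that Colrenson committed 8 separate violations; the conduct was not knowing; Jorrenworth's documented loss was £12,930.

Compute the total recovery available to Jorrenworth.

Statutory damages: 8 × £3,000 = £24,000
Conduct not knowing: the in-lieu enhancement does not apply.
Actual plus statutory damages: £12,930 + £24,000 = £36,930
Attorney fees: 30% of £36,930 = £11,079
Total recovery: £36,930 + £11,079 = £48,009

£48,009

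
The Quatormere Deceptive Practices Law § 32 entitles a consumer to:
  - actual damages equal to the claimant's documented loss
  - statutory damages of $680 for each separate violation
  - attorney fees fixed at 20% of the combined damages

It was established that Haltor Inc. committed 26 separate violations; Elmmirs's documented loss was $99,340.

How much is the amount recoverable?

$140,424

Statutory damages: 26 × $680 = $17,680
Combined damages: $99,340 + $17,680 = $117,020
Attorney fees: 20% of $117,020 = $23,404
Total recovery: $117,020 + $23,404 = $140,424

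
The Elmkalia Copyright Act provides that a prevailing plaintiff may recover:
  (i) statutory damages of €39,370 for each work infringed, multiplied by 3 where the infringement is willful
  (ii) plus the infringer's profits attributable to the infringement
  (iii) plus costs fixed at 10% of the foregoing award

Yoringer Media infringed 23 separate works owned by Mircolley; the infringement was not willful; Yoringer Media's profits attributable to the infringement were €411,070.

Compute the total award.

Statutory damages: 23 × €39,370 = €905,510
Infringement not willful: no ×3 enhancement.
Combined award: €905,510 + €411,070 = €1,316,580
Costs: 10% of €1,316,580 = €131,658
Award plus costs: €1,316,580 + €131,658 = €1,448,238

€1,448,238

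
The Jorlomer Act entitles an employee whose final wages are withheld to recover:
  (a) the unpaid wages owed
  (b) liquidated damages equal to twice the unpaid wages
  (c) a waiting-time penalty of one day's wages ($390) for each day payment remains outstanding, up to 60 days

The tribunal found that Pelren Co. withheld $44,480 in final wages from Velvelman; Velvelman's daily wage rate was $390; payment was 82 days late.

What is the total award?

Doubled: 2 × $44,480 = $88,960
Penalty days: min(82, 60) = 60
Waiting-time penalty: 60 × $390 = $23,400
Total award: $44,480 + $88,960 + $23,400 = $156,840

Total award: $156,840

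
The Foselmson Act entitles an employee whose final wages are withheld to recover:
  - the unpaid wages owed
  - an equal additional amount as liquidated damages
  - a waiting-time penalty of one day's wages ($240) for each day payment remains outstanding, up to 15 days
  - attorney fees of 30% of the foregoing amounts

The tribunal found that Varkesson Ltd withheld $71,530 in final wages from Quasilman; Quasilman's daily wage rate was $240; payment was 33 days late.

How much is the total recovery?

$190,658

Liquidated damages (equal amount): $71,530
Penalty days: min(33, 15) = 15
Waiting-time penalty: 15 × $240 = $3,600
Subtotal: $71,530 + $71,530 + $3,600 = $146,660
Attorney fees: 30% of $146,660 = $43,998
Total award: $146,660 + $43,998 = $190,658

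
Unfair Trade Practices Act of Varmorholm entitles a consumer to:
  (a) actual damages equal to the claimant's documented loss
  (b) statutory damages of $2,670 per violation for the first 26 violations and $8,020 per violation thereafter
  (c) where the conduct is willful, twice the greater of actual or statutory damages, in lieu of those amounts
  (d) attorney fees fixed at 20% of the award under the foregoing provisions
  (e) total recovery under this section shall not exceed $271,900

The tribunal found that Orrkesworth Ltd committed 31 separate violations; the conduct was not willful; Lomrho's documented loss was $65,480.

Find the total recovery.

First 26 violations: 26 × $2,670 = $69,420
Remaining violations: (31 − 26) × $8,020 = $40,100
Statutory damages: $69,420 + $40,100 = $109,520
Conduct not willful: the in-lieu enhancement does not apply.
Actual plus statutory damages: $65,480 + $109,520 = $175,000
Attorney fees: 20% of $175,000 = $35,000
Total before cap: $175,000 + $35,000 = $210,000
Cap at $271,900: $210,000 is within the cap, no reduction.

$210,000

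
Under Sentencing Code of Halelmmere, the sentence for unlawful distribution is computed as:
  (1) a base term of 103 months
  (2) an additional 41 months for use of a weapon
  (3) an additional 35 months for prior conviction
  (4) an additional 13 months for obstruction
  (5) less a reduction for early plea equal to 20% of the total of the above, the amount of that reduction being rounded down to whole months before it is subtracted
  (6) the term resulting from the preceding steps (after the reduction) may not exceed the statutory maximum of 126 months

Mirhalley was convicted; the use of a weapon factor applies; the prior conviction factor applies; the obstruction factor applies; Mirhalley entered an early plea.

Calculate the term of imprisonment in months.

126 months

Use of a weapon enhancement: +41 months
Prior conviction enhancement: +35 months
Obstruction enhancement: +13 months
Adjusted term: 103 months + 41 months + 35 months + 13 months = 192 months
Early plea reduction: 20% of 192 months = 38 months (rounded down)
After reduction: 192 − 38 = 154 months
Cap at 126 months: 154 months exceeds the cap → 126 months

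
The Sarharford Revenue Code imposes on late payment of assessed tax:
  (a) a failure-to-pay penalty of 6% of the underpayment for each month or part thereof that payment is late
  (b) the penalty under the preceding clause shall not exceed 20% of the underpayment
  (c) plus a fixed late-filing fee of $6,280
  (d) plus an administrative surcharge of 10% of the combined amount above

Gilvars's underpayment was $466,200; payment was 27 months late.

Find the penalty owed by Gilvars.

Penalty: $109,472

Accrued rate: 6% × 27 = 162%, capped at 20% → 20%
Failure-to-pay penalty: 20% of $466,200 = $93,240
Penalty before surcharge: $93,240 + $6,280 = $99,520
Administrative surcharge: 10% of $99,520 = $9,952
Total penalty: $99,520 + $9,952 = $109,472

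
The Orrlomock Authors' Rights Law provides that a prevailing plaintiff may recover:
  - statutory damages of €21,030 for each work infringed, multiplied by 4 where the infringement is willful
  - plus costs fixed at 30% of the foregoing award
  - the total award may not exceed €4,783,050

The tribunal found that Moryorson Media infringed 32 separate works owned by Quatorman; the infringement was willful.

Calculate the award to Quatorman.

€3,499,392

Statutory damages: 32 × €21,030 = €672,960
Multiplied by 4: 4 × €672,960 = €2,691,840
Costs: 30% of €2,691,840 = €807,552
Award plus costs: €2,691,840 + €807,552 = €3,499,392
Cap at €4,783,050: €3,499,392 is within the cap, no reduction.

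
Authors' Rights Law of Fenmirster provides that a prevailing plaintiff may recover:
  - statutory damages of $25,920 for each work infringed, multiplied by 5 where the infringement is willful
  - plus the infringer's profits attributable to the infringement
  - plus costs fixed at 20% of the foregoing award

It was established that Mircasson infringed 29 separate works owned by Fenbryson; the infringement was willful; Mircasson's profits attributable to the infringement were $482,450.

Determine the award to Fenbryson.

Statutory damages: 29 × $25,920 = $751,680
Multiplied by 5: 5 × $751,680 = $3,758,400
Combined award: $3,758,400 + $482,450 = $4,240,850
Costs: 20% of $4,240,850 = $848,170
Award plus costs: $4,240,850 + $848,170 = $5,089,020

$5,089,020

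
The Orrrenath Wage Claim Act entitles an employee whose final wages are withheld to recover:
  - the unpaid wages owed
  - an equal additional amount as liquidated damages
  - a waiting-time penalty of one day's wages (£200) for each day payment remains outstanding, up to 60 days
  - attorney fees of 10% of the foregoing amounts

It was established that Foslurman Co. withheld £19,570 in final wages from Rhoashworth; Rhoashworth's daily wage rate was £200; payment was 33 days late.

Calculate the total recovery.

£50,314

Liquidated damages (equal amount): £19,570
Penalty days: min(33, 60) = 33
Waiting-time penalty: 33 × £200 = £6,600
Subtotal: £19,570 + £19,570 + £6,600 = £45,740
Attorney fees: 10% of £45,740 = £4,574
Total award: £45,740 + £4,574 = £50,314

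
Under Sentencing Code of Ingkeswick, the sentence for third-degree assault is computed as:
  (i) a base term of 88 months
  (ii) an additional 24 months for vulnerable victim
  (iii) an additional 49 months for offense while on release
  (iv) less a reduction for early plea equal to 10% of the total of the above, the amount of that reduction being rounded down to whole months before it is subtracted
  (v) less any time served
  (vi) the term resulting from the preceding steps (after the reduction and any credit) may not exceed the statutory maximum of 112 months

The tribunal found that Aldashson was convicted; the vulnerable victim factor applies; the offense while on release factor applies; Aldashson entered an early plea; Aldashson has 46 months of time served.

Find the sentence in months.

Vulnerable victim enhancement: +24 months
Offense while on release enhancement: +49 months
Adjusted term: 88 months + 24 months + 49 months = 161 months
Early plea reduction: 10% of 161 months = 16 months (rounded down)
After reduction: 161 − 16 = 145 months
Less time served: 145 months − 46 months = 99 months
Cap at 112 months: 99 months is within the cap, no reduction.

99 months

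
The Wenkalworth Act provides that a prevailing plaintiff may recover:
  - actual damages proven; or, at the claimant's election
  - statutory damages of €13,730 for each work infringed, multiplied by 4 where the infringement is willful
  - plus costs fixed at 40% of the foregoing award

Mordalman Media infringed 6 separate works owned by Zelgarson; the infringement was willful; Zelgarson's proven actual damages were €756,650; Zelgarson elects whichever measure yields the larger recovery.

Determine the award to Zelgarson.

€1,059,310

Statutory damages: 6 × €13,730 = €82,380
Multiplied by 4: 4 × €82,380 = €329,520
Greater of actual damages (€756,650) or enhanced statutory damages (€329,520): €756,650
Costs: 40% of €756,650 = €302,660
Award plus costs: €756,650 + €302,660 = €1,059,310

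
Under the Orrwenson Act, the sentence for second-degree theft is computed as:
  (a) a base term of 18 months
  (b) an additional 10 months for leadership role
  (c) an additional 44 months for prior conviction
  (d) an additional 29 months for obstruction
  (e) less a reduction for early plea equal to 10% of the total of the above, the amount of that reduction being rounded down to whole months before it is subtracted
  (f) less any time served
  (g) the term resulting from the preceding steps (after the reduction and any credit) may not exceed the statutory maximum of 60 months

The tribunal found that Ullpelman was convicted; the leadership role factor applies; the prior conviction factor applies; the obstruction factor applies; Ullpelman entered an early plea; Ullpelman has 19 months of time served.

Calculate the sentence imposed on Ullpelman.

Leadership role enhancement: +10 months
Prior conviction enhancement: +44 months
Obstruction enhancement: +29 months
Adjusted term: 18 months + 10 months + 44 months + 29 months = 101 months
Early plea reduction: 10% of 101 months = 10 months (rounded down)
After reduction: 101 − 10 = 91 months
Less time served: 91 months − 19 months = 72 months
Cap at 60 months: 72 months exceeds the cap → 60 months

60 months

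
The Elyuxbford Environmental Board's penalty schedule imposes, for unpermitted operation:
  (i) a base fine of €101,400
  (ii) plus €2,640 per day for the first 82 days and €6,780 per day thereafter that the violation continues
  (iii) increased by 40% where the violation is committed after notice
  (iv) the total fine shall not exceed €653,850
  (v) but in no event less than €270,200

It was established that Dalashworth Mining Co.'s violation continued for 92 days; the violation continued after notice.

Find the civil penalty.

First 82 days: 82 × €2,640 = €216,480
Remaining days: (92 − 82) × €6,780 = €67,800
Per-day component: €216,480 + €67,800 = €284,280
Base plus per-day: €101,400 + €284,280 = €385,680
Enhancement: 40% of €385,680 = €154,272
Enhanced fine: €385,680 + €154,272 = €539,952
Cap at €653,850: €539,952 is within the cap, no reduction.
Minimum €270,200: €539,952 meets the minimum, no increase.

€539,952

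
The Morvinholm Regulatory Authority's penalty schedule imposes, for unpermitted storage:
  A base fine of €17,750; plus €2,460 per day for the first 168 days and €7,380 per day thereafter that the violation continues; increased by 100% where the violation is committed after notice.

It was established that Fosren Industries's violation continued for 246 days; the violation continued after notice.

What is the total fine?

First 168 days: 168 × €2,460 = €413,280
Remaining days: (246 − 168) × €7,380 = €575,640
Per-day component: €413,280 + €575,640 = €988,920
Base plus per-day: €17,750 + €988,920 = €1,006,670
Enhancement: 100% of €1,006,670 = €1,006,670
Enhanced fine: €1,006,670 + €1,006,670 = €2,013,340

€2,013,340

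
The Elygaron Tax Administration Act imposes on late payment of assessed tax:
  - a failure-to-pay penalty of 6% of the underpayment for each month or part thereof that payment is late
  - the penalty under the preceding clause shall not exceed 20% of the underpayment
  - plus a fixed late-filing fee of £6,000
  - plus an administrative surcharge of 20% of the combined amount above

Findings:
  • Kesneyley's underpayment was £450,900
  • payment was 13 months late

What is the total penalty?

£115,416

Accrued rate: 6% × 13 = 78%, capped at 20% → 20%
Failure-to-pay penalty: 20% of £450,900 = £90,180
Penalty before surcharge: £90,180 + £6,000 = £96,180
Administrative surcharge: 20% of £96,180 = £19,236
Total penalty: £96,180 + £19,236 = £115,416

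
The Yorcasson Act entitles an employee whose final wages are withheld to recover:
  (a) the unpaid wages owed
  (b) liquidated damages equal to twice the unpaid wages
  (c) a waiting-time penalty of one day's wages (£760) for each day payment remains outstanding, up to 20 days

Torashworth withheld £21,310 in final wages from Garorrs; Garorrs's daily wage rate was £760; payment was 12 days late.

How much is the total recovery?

Total award: £73,050

Doubled: 2 × £21,310 = £42,620
Penalty days: min(12, 20) = 12
Waiting-time penalty: 12 × £760 = £9,120
Total award: £21,310 + £42,620 + £9,120 = £73,050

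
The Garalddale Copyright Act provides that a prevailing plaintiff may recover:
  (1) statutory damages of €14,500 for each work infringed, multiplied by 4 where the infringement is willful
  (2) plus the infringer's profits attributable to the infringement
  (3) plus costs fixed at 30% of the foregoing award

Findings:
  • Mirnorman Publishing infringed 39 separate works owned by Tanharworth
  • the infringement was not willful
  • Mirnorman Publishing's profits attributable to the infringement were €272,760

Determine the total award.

Statutory damages: 39 × €14,500 = €565,500
Infringement not willful: no ×4 enhancement.
Combined award: €565,500 + €272,760 = €838,260
Costs: 30% of €838,260 = €251,478
Award plus costs: €838,260 + €251,478 = €1,089,738

€1,089,738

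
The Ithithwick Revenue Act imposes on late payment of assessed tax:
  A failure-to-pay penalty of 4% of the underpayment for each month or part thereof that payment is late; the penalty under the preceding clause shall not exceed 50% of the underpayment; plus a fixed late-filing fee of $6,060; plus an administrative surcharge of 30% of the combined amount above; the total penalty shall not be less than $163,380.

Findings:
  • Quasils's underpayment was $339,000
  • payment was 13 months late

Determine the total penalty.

Accrued rate: 4% × 13 = 52%, capped at 50% → 50%
Failure-to-pay penalty: 50% of $339,000 = $169,500
Penalty before surcharge: $169,500 + $6,060 = $175,560
Administrative surcharge: 30% of $175,560 = $52,668
Total penalty: $175,560 + $52,668 = $228,228
Minimum $163,380: $228,228 meets the minimum, no increase.

Penalty: $228,228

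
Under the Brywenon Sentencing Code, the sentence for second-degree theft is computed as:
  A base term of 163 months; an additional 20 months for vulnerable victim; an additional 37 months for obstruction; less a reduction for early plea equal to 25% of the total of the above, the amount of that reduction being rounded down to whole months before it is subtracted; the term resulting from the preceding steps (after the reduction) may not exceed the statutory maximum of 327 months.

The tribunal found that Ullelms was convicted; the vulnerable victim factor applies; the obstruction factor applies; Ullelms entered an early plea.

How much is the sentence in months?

Vulnerable victim enhancement: +20 months
Obstruction enhancement: +37 months
Adjusted term: 163 months + 20 months + 37 months = 220 months
Early plea reduction: 25% of 220 months = 55 months (rounded down)
After reduction: 220 − 55 = 165 months
Cap at 327 months: 165 months is within the cap, no reduction.

165 months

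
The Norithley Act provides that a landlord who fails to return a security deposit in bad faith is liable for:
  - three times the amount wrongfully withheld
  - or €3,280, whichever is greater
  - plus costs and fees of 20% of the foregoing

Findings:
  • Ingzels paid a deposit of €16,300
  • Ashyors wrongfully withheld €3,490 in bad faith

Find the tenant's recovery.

Trebled: 3 × €3,490 = €10,470
Minimum €3,280: €10,470 meets the minimum, no increase.
Costs and fees: 20% of €10,470 = €2,094
Total recovery: €10,470 + €2,094 = €12,564

€12,564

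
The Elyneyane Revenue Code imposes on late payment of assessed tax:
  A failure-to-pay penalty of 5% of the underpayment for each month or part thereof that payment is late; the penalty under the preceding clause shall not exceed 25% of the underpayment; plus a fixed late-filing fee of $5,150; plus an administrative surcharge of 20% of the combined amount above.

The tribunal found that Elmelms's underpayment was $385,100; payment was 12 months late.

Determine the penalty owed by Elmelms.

$121,710

Accrued rate: 5% × 12 = 60%, capped at 25% → 25%
Failure-to-pay penalty: 25% of $385,100 = $96,275
Penalty before surcharge: $96,275 + $5,150 = $101,425
Administrative surcharge: 20% of $101,425 = $20,285
Total penalty: $101,425 + $20,285 = $121,710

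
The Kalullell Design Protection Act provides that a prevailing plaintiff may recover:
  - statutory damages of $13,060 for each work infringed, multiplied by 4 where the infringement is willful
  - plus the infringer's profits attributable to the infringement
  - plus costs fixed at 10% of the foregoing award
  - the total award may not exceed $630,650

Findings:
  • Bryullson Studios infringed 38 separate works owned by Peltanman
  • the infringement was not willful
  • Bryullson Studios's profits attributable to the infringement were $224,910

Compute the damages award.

Statutory damages: 38 × $13,060 = $496,280
Infringement not willful: no ×4 enhancement.
Combined award: $496,280 + $224,910 = $721,190
Costs: 10% of $721,190 = $72,119
Award plus costs: $721,190 + $72,119 = $793,309
Cap at $630,650: $793,309 exceeds the cap → $630,650

$630,650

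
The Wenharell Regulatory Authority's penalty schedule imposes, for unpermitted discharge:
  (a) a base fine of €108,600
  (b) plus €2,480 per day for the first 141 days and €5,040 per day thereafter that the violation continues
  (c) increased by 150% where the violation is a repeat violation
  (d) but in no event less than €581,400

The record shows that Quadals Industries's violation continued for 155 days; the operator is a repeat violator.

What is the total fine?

€1,322,100

First 141 days: 141 × €2,480 = €349,680
Remaining days: (155 − 141) × €5,040 = €70,560
Per-day component: €349,680 + €70,560 = €420,240
Base plus per-day: €108,600 + €420,240 = €528,840
Enhancement: 150% of €528,840 = €793,260
Enhanced fine: €528,840 + €793,260 = €1,322,100
Minimum €581,400: €1,322,100 meets the minimum, no increase.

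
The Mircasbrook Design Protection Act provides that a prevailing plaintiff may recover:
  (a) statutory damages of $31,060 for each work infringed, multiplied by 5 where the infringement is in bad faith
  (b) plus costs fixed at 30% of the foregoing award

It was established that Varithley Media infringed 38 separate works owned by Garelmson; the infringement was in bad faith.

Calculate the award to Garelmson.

Statutory damages: 38 × $31,060 = $1,180,280
Multiplied by 5: 5 × $1,180,280 = $5,901,400
Costs: 30% of $5,901,400 = $1,770,420
Award plus costs: $5,901,400 + $1,770,420 = $7,671,820

Award: $7,671,820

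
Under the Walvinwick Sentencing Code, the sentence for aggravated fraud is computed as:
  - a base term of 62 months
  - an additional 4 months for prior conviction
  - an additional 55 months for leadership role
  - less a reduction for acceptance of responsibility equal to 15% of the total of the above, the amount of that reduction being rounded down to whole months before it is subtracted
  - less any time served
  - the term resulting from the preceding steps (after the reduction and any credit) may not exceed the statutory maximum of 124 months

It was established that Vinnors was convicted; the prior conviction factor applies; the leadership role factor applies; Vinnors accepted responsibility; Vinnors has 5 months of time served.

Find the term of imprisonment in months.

98 months

Prior conviction enhancement: +4 months
Leadership role enhancement: +55 months
Adjusted term: 62 months + 4 months + 55 months = 121 months
Acceptance of responsibility reduction: 15% of 121 months = 18 months (rounded down)
After reduction: 121 − 18 = 103 months
Less time served: 103 months − 5 months = 98 months
Cap at 124 months: 98 months is within the cap, no reduction.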